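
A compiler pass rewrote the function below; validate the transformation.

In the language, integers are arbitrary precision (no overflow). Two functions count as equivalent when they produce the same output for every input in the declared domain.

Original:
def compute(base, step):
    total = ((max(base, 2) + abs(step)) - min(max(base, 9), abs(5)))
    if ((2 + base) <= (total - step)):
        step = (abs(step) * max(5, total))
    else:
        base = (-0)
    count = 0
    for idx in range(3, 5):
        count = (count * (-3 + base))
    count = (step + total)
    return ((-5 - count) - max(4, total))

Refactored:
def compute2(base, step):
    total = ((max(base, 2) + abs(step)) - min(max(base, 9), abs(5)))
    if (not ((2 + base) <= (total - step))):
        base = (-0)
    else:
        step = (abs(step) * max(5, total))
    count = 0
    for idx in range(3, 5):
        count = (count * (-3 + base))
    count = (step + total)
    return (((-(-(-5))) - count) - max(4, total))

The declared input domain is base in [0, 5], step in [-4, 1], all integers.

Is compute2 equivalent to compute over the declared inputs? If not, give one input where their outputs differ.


The two versions differ — the changes include boolean connective usage differs.
Spot check at base=5, step=0 — compute: total = 0; ((2 + base) <= (total - step)) -> false; base = 0; count = 0; [idx=3]; count = 0; [idx=4]; count = 0; count = 0; return -9. compute2: total = 0; (not ((2 + base) <= (total - step))) -> true; base = 0; count = 0; [idx=3]; count = 0; [idx=4]; count = 0; count = 0; return -9. Both give -9.
Checked all 36 inputs in the declared domain: the outputs agree on every one.
verdict: equivalent


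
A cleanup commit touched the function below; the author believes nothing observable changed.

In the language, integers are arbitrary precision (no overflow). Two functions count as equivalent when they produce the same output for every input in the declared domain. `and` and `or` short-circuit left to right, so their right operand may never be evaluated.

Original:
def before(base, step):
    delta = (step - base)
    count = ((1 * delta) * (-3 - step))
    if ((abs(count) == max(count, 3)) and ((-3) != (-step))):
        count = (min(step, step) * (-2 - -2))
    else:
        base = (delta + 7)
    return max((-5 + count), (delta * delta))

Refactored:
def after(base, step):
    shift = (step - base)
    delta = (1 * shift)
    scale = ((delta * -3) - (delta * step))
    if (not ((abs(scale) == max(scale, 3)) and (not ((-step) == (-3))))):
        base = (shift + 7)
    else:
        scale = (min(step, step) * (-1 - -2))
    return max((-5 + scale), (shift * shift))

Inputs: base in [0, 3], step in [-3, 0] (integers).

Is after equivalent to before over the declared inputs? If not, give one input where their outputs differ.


Equivalent. The suspicious edit (`-2` became `-1`) never changes the result for any input inside the declared domain.
Across all 16 domain points the two functions coincide.
One worked example (base=0, step=-3) — before: delta becomes -3; next count becomes 0; next ((abs(count) == max(count, 3)) and ((-3) != (-step))) evaluates to false; next base becomes 4; next final value 9; after: shift becomes -3; next delta becomes -3; next scale becomes 0; next (not ((abs(scale) == max(scale, 3)) and (not ((-step) == (-3))))) evaluates to true; next base becomes 4; next final value 9; agreement on 9.
verdict: equivalent


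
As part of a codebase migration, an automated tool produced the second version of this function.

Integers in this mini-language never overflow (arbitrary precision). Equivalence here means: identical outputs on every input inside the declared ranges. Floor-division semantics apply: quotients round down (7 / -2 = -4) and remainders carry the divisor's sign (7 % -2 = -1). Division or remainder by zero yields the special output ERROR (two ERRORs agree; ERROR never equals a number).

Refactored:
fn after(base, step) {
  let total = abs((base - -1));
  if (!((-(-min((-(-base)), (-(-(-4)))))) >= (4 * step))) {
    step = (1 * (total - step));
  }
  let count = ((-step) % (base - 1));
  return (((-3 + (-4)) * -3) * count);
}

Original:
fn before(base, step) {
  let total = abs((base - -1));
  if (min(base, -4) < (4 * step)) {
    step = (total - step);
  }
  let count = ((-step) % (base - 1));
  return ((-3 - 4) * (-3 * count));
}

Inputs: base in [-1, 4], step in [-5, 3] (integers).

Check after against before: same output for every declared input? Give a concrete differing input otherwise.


Changes here: constant usage differs; and arithmetic usage differs; and boolean connective usage differs; and comparison usage differs; the full 54-point sweep finds no disagreement.
verdict: equivalent


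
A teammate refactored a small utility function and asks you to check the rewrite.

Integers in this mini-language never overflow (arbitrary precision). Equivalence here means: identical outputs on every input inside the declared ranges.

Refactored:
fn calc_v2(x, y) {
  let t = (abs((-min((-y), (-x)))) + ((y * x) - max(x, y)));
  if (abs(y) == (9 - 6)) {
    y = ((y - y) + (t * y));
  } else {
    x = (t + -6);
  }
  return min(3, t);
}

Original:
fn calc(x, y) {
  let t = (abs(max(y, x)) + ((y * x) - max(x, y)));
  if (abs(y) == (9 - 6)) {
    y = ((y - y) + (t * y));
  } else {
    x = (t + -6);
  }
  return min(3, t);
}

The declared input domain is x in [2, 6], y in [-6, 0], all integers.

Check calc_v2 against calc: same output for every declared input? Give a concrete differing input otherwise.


Changes here: min/max/abs usage differs; the full 35-point sweep finds no disagreement.
verdict: equivalent


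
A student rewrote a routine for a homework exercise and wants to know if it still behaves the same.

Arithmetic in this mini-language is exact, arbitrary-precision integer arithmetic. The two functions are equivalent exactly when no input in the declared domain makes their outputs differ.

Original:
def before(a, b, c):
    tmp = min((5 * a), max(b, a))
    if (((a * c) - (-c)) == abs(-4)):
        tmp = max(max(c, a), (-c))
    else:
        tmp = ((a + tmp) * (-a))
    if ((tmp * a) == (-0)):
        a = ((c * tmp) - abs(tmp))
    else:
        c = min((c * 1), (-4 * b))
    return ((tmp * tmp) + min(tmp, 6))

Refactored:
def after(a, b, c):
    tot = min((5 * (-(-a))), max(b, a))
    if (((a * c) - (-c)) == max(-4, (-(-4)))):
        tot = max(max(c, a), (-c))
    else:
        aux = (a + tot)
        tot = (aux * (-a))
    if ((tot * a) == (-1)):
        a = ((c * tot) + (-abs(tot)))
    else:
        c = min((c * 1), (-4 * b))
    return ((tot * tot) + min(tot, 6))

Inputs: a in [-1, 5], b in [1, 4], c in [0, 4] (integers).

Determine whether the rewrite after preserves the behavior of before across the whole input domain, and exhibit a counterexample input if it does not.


Equivalent. Although `0` became `1`, no input in the stated domain can expose it.
Sweeping the whole domain (140 inputs) finds no disagreement.
One worked example (a=-1, b=1, c=3) — before: tmp=-5, then (((a * c) - (-c)) == abs(-4)) is false, then tmp=-6, then ((tmp * a) == (-0)) is false, then c=-4, then returns 30; after: tot=-5, then (((a * c) - (-c)) == max(-4, (-(-4)))) is false, then aux=-6, then tot=-6, then ((tot * a) == (-1)) is false, then c=-4, then returns 30; agreement on 30.
verdict: equivalent


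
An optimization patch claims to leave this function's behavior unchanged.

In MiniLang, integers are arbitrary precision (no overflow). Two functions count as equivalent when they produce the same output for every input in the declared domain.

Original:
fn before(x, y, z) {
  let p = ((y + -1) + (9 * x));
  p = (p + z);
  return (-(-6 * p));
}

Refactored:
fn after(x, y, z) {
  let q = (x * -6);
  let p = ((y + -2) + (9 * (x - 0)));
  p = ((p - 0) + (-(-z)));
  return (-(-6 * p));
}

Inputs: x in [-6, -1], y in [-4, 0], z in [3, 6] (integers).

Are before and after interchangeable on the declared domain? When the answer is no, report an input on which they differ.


Not equivalent: x=-6, y=-4, z=3 separates them (-336 vs -342).
before: p := -59 | p := -56 | result -336
after: q := 36 | p := -60 | p := -57 | result -342
verdict: not equivalent; witness: x=-6, y=-4, z=3


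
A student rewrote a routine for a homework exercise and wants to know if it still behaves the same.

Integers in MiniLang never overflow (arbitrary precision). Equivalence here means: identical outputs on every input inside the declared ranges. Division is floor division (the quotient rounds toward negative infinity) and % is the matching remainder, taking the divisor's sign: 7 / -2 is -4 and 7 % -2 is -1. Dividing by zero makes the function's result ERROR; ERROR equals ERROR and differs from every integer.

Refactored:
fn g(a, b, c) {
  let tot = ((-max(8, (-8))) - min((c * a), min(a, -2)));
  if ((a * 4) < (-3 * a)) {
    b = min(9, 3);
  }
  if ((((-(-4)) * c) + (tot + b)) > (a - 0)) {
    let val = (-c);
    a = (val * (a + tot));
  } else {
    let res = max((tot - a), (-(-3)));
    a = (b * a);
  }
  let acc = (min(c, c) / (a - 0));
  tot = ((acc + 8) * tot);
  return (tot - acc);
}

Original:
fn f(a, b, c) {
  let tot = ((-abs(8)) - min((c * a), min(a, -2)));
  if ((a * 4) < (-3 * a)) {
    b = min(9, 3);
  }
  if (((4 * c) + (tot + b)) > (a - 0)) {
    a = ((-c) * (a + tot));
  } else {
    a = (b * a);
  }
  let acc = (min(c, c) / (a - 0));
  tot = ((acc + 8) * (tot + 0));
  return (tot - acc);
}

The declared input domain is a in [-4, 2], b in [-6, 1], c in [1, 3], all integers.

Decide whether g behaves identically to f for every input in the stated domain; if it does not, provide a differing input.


Behavior is preserved: although arithmetic usage differs; also constant usage differs; also min/max/abs usage differs; also statement counts differ; also local variable names differ, the outputs never diverge.
As a probe, take a=2, b=-5, c=3: f runs tot := -6 | ((a * 4) < (-3 * a)): false | (((4 * c) + (tot + b)) > (a - 0)): false | a := -10 | acc := -1 | tot := -42 | result -41; g runs tot := -6 | ((a * 4) < (-3 * a)): false | ((((-(-4)) * c) + (tot + b)) > (a - 0)): false | res := 3 | a := -10 | acc := -1 | tot := -42 | result -41; both end at -41.
Every one of the 168 inputs gives matching results.
verdict: equivalent


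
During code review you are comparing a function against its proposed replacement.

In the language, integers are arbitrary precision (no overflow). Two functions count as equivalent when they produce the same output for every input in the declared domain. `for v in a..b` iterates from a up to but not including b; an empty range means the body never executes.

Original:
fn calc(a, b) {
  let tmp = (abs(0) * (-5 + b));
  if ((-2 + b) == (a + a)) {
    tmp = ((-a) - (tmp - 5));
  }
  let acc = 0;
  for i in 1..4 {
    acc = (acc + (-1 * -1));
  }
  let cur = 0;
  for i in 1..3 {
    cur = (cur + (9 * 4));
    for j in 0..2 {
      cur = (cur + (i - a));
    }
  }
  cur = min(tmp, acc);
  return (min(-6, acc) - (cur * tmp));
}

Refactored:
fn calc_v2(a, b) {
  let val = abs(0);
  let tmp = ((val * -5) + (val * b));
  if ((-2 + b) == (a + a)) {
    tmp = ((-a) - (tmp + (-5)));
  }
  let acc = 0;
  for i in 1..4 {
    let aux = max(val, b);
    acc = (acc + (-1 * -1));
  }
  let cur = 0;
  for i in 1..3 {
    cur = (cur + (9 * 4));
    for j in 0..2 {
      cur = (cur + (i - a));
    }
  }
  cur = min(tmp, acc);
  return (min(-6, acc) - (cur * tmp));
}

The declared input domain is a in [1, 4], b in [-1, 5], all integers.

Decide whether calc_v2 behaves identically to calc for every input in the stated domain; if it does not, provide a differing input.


There is a behavioral-looking edit here, yet the outcome never shifts on this domain.
As a probe, take a=1, b=5: calc runs tmp = 0; ((-2 + b) == (a + a)) -> false; acc = 0; [i=1]; acc = 1; [i=2]; acc = 2; [i=3]; acc = 3; cur = 0; [i=1]; cur = 36; [j=0]; cur = 36; [j=1]; cur = 36; [i=2]; cur = 72; [j=0]; cur = 73; [j=1]; cur = 74; cur = 0; return -6; calc_v2 runs val = 0; tmp = 0; ((-2 + b) == (a + a)) -> false; acc = 0; [i=1]; aux = 5; acc = 1; [i=2]; aux = 5; acc = 2; [i=3]; aux = 5; acc = 3; cur = 0; [i=1]; cur = 36; [j=0]; cur = 36; [j=1]; cur = 36; [i=2]; cur = 72; [j=0]; cur = 73; [j=1]; cur = 74; cur = 0; return -6; both end at -6.
Every one of the 28 inputs gives matching results.
verdict: equivalent


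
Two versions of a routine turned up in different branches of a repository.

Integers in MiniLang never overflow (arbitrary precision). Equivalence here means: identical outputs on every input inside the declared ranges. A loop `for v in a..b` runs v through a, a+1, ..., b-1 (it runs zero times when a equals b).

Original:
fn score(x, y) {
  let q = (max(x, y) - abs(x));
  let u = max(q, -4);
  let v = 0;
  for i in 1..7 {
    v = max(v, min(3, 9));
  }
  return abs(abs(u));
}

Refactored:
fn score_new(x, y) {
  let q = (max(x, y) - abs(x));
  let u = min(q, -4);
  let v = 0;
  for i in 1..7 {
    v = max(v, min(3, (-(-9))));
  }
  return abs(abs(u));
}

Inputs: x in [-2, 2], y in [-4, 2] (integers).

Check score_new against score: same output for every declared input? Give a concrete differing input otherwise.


Consider the input x=-2, y=-1.
score: q becomes -3; next u becomes -3; next v becomes 0; next at i=1:; next v becomes 3; next at i=2:; next v becomes 3; next at i=3:; next v becomes 3; next at i=4:; next v becomes 3; next at i=5:; next v becomes 3; next at i=6:; next v becomes 3; next final value 3
score_new: q becomes -3; next u becomes -4; next v becomes 0; next at i=1:; next v becomes 3; next at i=2:; next v becomes 3; next at i=3:; next v becomes 3; next at i=4:; next v becomes 3; next at i=5:; next v becomes 3; next at i=6:; next v becomes 3; next final value 4
3 and 4 differ, so these are not the same function on this domain.
verdict: not equivalent; witness: x=-2, y=-1


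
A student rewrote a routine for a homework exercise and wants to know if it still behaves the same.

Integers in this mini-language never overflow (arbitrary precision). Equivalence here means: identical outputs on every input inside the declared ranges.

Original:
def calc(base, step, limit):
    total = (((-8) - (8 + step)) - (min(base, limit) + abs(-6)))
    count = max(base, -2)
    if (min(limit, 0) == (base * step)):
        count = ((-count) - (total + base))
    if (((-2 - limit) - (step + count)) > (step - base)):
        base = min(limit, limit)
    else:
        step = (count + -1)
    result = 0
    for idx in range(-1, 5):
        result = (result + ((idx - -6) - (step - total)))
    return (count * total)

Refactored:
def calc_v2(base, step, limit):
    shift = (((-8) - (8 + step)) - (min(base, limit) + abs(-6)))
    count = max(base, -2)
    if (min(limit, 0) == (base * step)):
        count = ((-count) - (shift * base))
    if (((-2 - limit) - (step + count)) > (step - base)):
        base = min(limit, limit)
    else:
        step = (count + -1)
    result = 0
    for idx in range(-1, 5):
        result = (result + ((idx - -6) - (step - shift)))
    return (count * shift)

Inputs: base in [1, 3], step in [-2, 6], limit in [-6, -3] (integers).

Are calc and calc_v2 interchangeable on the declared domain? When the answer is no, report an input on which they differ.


Consider the input base=2, step=-2, limit=-4.
calc: total = -16; count = 2; (min(limit, 0) == (base * step)) -> true; count = 12; (((-2 - limit) - (step + count)) > (step - base)) -> false; step = 11; result = 0; [idx=-1]; result = -22; [idx=0]; result = -43; [idx=1]; result = -63; [idx=2]; result = -82; [idx=3]; result = -100; [idx=4]; result = -117; return -192
calc_v2: shift = -16; count = 2; (min(limit, 0) == (base * step)) -> true; count = 30; (((-2 - limit) - (step + count)) > (step - base)) -> false; step = 29; result = 0; [idx=-1]; result = -40; [idx=0]; result = -79; [idx=1]; result = -117; [idx=2]; result = -154; [idx=3]; result = -190; [idx=4]; result = -225; return -480
-192 vs -480 — the two versions disagree here.
verdict: not equivalent; witness: base=2, step=-2, limit=-4


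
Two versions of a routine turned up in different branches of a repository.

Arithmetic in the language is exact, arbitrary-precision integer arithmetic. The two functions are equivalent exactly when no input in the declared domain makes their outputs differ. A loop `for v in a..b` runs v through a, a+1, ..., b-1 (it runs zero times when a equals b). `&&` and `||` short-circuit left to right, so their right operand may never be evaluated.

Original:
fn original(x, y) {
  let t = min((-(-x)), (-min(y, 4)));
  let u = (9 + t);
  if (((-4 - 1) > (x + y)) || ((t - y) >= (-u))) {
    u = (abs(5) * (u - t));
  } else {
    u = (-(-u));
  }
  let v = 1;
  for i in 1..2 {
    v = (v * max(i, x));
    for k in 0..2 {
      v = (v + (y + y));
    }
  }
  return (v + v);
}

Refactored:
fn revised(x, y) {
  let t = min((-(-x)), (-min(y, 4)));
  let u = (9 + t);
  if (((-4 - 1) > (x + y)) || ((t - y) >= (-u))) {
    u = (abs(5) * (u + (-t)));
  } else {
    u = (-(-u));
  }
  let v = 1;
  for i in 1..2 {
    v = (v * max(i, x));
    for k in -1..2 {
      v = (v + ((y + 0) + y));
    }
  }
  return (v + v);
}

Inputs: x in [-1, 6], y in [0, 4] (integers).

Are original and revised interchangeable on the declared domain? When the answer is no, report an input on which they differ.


Consider the input x=-1, y=1.
original: t becomes -1; next u becomes 8; next (((-4 - 1) > (x + y)) || ((t - y) >= (-u))) evaluates to true; next u becomes 45; next v becomes 1; next at i=1:; next v becomes 1; next at k=0:; next v becomes 3; next at k=1:; next v becomes 5; next final value 10
revised: t becomes -1; next u becomes 8; next (((-4 - 1) > (x + y)) || ((t - y) >= (-u))) evaluates to true; next u becomes 45; next v becomes 1; next at i=1:; next v becomes 1; next at k=-1:; next v becomes 3; next at k=0:; next v becomes 5; next at k=1:; next v becomes 7; next final value 14
10 != 14, so the rewrite changes behavior.
verdict: not equivalent; witness: x=-1, y=1


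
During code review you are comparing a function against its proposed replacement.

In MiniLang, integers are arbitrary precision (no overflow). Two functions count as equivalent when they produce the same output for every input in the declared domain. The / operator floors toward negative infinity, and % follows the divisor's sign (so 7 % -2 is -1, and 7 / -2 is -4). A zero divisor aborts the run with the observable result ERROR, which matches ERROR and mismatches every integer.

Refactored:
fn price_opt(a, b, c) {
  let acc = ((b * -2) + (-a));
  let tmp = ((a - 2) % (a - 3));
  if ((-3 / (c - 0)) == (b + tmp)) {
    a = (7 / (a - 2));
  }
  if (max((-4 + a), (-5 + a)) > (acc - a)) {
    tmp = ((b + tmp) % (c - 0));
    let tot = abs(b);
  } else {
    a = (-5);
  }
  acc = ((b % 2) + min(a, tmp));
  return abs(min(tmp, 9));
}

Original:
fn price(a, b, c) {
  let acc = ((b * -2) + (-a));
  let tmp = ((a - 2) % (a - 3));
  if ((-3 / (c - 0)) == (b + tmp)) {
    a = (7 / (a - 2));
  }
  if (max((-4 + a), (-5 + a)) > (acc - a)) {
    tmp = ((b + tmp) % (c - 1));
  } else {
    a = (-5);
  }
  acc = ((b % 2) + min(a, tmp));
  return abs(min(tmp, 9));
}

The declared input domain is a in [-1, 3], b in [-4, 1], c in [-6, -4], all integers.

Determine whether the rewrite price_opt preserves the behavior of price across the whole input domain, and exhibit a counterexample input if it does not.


These are not equivalent — on a=2, b=1, c=-6 the outputs split (6 vs 5).
price: acc becomes -4; next tmp becomes 0; next ((-3 / (c - 0)) == (b + tmp)) evaluates to false; next (max((-4 + a), (-5 + a)) > (acc - a)) evaluates to true; next tmp becomes -6; next acc becomes -5; next final value 6
price_opt: acc becomes -4; next tmp becomes 0; next ((-3 / (c - 0)) == (b + tmp)) evaluates to false; next (max((-4 + a), (-5 + a)) > (acc - a)) evaluates to true; next tmp becomes -5; next tot becomes 1; next acc becomes -4; next final value 5
verdict: not equivalent; witness: a=2, b=1, c=-6


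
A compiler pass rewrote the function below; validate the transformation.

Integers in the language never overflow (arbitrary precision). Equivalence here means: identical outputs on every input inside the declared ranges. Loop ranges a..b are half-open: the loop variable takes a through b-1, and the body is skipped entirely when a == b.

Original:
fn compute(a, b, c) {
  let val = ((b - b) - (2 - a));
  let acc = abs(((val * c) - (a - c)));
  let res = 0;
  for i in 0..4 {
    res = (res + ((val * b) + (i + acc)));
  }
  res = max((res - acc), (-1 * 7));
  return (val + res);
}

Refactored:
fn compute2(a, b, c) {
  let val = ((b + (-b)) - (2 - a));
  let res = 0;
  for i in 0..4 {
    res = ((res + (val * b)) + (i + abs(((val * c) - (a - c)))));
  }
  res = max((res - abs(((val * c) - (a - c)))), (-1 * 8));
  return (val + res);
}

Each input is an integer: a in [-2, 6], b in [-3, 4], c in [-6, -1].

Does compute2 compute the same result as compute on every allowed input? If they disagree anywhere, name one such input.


The rewrite breaks on a=-2, b=2, c=-1, where the results are -11 and -12.
compute: val := -4 | acc := 5 | res := 0 | iter i=0: | res := -3 | iter i=1: | res := -5 | iter i=2: | res := -6 | iter i=3: | res := -6 | res := -7 | result -11
compute2: val := -4 | res := 0 | iter i=0: | res := -3 | iter i=1: | res := -5 | iter i=2: | res := -6 | iter i=3: | res := -6 | res := -8 | result -12
verdict: not equivalent; witness: a=-2, b=2, c=-1


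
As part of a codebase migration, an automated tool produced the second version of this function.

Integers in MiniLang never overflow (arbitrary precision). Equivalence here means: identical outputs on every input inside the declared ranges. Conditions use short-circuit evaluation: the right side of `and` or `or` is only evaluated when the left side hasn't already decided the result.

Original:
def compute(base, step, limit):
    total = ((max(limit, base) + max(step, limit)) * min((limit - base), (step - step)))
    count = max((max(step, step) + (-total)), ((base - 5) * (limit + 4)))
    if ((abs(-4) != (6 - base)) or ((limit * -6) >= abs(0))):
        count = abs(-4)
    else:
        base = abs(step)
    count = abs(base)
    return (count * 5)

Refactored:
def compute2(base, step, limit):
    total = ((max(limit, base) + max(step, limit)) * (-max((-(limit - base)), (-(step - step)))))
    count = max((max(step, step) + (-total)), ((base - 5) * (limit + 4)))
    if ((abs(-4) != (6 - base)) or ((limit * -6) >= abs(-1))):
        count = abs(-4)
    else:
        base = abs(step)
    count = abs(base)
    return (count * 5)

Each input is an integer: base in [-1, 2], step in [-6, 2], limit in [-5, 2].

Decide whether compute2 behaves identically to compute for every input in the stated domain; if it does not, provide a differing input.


On input base=2, step=-6, limit=0, compute returns 10 while compute2 returns 30.
verdict: not equivalent; witness: base=2, step=-6, limit=0


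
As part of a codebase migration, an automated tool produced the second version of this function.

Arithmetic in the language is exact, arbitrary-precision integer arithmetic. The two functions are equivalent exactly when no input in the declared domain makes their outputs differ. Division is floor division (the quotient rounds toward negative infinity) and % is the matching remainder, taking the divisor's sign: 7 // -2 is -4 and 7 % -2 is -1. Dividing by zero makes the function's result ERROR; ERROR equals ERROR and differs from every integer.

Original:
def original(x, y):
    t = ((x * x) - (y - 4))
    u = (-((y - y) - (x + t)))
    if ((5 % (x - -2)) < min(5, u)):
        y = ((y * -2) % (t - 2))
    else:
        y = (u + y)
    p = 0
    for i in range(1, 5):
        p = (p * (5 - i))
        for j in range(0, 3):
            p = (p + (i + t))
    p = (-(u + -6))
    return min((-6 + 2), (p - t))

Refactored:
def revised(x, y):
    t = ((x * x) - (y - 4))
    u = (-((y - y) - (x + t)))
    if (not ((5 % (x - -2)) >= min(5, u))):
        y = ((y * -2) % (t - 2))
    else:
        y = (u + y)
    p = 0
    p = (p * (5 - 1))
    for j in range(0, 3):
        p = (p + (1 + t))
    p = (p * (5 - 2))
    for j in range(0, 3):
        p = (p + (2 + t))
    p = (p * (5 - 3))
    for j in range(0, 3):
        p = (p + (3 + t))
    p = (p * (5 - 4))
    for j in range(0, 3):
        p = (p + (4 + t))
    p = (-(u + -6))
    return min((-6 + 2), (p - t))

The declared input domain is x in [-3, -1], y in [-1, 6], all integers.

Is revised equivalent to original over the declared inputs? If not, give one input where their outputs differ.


Behavior is preserved: although local variable names differ, loop structure differs, arithmetic usage differs, boolean connective usage differs, constant usage differs, statement counts differ, comparison usage differs, the outputs never diverge.
Spot check at x=-3, y=-1 — original: t=14, then u=11, then ((5 % (x - -2)) < min(5, u)) is true, then y=2, then p=0, then (i=1), then p=0, then (j=0), then p=15, then (j=1), then p=30, then (j=2), then p=45, then (i=2), then p=135, then (j=0), then p=151, then (j=1), then p=167, then (j=2), then p=183, then (i=3), then p=366, then (j=0), then p=383, then (j=1), then p=400, then (j=2), then p=417, then (i=4), then p=417, then (j=0), then p=435, then (j=1), then p=453, then (j=2), then p=471, then p=-5, then returns -19. revised: t=14, then u=11, then (not ((5 % (x - -2)) >= min(5, u))) is true, then y=2, then p=0, then p=0, then (j=0), then p=15, then (j=1), then p=30, then (j=2), then p=45, then p=135, then (j=0), then p=151, then (j=1), then p=167, then (j=2), then p=183, then p=366, then (j=0), then p=383, then (j=1), then p=400, then (j=2), then p=417, then p=417, then (j=0), then p=435, then (j=1), then p=453, then (j=2), then p=471, then p=-5, then returns -19. Both give -19.
Sweeping the whole domain (24 inputs) finds no disagreement.
verdict: equivalent


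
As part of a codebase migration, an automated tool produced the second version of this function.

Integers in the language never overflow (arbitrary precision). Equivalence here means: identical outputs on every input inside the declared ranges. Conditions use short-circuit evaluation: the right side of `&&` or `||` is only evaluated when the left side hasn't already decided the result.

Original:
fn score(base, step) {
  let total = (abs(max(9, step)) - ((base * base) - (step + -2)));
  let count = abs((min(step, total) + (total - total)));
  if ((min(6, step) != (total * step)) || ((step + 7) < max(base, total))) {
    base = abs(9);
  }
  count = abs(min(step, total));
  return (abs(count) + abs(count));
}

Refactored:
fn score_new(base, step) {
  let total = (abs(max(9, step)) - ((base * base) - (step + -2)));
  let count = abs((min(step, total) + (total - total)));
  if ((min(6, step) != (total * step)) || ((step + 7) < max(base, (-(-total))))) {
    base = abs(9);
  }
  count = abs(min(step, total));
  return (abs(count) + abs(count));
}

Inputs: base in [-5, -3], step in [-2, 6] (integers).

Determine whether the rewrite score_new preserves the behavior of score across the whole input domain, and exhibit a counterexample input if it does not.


Comparing the listings, the differences include: same computation, different form.
Tracing base=-5, step=6: score: total := -12 | count := 12 | ((min(6, step) != (total * step)) || ((step + 7) < max(base, total))): true | base := 9 | count := 12 | result 24 | score_new: total := -12 | count := 12 | ((min(6, step) != (total * step)) || ((step + 7) < max(base, (-(-total))))): true | base := 9 | count := 12 | result 24 — matching result 24.
Sweeping the whole domain (27 inputs) finds no disagreement.
verdict: equivalent


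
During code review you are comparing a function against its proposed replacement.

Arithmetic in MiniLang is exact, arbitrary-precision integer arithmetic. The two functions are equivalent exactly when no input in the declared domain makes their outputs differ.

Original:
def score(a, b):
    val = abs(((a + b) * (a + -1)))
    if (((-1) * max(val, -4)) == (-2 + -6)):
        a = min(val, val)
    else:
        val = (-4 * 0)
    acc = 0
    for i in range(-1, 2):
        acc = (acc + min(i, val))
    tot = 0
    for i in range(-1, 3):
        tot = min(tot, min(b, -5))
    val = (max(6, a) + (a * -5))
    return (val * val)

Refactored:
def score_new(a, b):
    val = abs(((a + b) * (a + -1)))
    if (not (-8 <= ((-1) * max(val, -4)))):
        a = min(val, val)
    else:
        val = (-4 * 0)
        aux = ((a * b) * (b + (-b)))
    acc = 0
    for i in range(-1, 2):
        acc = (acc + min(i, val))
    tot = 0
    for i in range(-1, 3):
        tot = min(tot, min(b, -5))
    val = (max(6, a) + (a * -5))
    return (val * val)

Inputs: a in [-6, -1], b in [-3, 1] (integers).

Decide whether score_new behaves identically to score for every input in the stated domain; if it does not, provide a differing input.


There is a counterexample at a=-6, b=-3: 1296 on one side, 63504 on the other.
score: val becomes 63; next (((-1) * max(val, -4)) == (-2 + -6)) evaluates to false; next val becomes 0; next acc becomes 0; next at i=-1:; next acc becomes -1; next at i=0:; next acc becomes -1; next at i=1:; next acc becomes -1; next tot becomes 0; next at i=-1:; next tot becomes -5; next at i=0:; next tot becomes -5; next at i=1:; next tot becomes -5; next at i=2:; next tot becomes -5; next val becomes 36; next final value 1296
score_new: val becomes 63; next (not (-8 <= ((-1) * max(val, -4)))) evaluates to true; next a becomes 63; next acc becomes 0; next at i=-1:; next acc becomes -1; next at i=0:; next acc becomes -1; next at i=1:; next acc becomes 0; next tot becomes 0; next at i=-1:; next tot becomes -5; next at i=0:; next tot becomes -5; next at i=1:; next tot becomes -5; next at i=2:; next tot becomes -5; next val becomes -252; next final value 63504
verdict: not equivalent; witness: a=-6, b=-3


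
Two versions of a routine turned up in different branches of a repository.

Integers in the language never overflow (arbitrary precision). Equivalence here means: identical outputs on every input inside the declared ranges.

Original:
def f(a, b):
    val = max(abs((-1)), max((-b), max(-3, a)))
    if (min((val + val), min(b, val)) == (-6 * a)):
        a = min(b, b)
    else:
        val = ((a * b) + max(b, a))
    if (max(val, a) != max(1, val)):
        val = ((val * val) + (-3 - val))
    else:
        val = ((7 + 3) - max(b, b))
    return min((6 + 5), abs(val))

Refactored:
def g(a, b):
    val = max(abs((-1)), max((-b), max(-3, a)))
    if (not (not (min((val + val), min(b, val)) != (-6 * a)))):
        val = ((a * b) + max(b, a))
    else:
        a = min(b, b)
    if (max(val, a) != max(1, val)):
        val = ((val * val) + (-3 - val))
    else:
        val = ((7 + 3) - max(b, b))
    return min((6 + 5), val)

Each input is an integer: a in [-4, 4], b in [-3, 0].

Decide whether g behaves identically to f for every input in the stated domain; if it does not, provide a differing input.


There is a counterexample at a=-4, b=0: 3 on one side, -3 on the other.
f: val = 1; (min((val + val), min(b, val)) == (-6 * a)) -> false; val = 0; (max(val, a) != max(1, val)) -> true; val = -3; return 3
g: val = 1; (not (not (min((val + val), min(b, val)) != (-6 * a)))) -> true; val = 0; (max(val, a) != max(1, val)) -> true; val = -3; return -3
verdict: not equivalent; witness: a=-4, b=0


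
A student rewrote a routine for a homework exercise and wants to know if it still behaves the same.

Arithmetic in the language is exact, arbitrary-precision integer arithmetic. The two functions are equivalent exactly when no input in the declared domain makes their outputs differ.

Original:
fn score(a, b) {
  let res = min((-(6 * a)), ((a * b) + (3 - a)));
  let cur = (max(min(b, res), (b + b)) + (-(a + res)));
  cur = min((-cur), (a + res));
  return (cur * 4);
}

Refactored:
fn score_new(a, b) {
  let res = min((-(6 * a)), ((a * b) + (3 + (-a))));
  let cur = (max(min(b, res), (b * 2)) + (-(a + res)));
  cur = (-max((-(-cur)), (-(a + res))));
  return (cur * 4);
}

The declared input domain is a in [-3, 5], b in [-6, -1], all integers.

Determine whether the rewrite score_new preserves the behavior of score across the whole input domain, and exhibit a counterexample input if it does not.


The two versions differ — the changes include constant usage differs; min/max/abs usage differs; arithmetic usage differs.
Tracing a=0, b=-4: score: res becomes 0; next cur becomes -4; next cur becomes 0; next final value 0 | score_new: res becomes 0; next cur becomes -4; next cur becomes 0; next final value 0 — matching result 0.
An exhaustive pass over the 54 declared inputs shows identical outputs.
verdict: equivalent


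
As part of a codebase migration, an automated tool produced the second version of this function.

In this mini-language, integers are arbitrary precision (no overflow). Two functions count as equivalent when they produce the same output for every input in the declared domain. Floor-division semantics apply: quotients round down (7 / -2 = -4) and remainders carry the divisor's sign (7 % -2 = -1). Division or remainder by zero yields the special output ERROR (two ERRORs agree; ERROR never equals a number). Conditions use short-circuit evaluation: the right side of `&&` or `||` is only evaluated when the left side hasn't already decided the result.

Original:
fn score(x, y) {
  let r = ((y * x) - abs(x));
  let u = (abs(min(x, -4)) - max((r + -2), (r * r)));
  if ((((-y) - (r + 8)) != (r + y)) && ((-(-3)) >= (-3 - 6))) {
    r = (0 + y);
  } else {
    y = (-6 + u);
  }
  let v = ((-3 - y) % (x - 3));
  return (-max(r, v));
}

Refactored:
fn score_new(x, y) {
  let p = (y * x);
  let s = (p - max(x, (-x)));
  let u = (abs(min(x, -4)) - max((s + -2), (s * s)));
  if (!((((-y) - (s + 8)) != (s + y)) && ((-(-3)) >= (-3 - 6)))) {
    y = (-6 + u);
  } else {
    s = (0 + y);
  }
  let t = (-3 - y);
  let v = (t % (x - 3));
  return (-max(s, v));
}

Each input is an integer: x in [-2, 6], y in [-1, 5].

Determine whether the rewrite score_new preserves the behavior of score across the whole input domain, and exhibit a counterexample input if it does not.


Equivalent — the differences include boolean connective usage differs; statement counts differ; local variable names differ; min/max/abs usage differs, yet no declared input distinguishes the two.
One worked example (x=5, y=5) — score: r=20, then u=-396, then ((((-y) - (r + 8)) != (r + y)) && ((-(-3)) >= (-3 - 6))) is true, then r=5, then v=0, then returns -5; score_new: p=25, then s=20, then u=-396, then (!((((-y) - (s + 8)) != (s + y)) && ((-(-3)) >= (-3 - 6)))) is false, then s=5, then t=-8, then v=0, then returns -5; agreement on -5.
Checked all 63 inputs in the declared domain: the outputs agree on every one.
verdict: equivalent


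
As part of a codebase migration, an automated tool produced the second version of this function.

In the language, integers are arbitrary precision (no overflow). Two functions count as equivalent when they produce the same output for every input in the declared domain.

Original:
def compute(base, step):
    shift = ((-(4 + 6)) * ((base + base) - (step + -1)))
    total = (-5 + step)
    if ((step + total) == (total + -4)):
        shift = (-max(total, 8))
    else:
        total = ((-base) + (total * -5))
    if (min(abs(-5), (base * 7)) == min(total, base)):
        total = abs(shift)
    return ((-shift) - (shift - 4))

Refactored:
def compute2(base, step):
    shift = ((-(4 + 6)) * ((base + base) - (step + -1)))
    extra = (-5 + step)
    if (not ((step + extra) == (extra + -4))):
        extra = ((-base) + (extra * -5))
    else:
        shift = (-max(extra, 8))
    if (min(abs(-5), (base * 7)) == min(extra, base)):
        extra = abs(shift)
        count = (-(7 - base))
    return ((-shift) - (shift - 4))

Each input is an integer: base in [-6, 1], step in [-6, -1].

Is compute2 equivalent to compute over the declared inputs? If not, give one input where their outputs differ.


Comparing the listings, the differences include: arithmetic usage differs, plus boolean connective usage differs, plus local variable names differ, plus constant usage differs, plus statement counts differ.
As a probe, take base=-4, step=-6: compute runs shift = 10; total = -11; ((step + total) == (total + -4)) -> false; total = 59; (min(abs(-5), (base * 7)) == min(total, base)) -> false; return -16; compute2 runs shift = 10; extra = -11; (not ((step + extra) == (extra + -4))) -> true; extra = 59; (min(abs(-5), (base * 7)) == min(extra, base)) -> false; return -16; both end at -16.
Across all 48 domain points the two functions coincide.
verdict: equivalent


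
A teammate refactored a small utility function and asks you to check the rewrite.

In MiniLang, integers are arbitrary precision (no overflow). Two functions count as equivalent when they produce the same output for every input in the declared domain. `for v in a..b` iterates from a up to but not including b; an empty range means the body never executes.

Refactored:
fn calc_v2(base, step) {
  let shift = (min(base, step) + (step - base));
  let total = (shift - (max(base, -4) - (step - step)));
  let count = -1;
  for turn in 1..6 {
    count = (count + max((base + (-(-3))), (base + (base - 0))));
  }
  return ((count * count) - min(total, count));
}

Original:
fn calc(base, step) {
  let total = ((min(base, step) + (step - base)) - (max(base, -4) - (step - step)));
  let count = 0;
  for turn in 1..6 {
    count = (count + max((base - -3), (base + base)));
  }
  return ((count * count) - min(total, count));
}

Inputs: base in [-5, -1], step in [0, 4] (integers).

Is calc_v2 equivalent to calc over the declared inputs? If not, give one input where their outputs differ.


Input base=-5, step=0: 110 from calc versus 132 from calc_v2.
verdict: not equivalent; witness: base=-5, step=0


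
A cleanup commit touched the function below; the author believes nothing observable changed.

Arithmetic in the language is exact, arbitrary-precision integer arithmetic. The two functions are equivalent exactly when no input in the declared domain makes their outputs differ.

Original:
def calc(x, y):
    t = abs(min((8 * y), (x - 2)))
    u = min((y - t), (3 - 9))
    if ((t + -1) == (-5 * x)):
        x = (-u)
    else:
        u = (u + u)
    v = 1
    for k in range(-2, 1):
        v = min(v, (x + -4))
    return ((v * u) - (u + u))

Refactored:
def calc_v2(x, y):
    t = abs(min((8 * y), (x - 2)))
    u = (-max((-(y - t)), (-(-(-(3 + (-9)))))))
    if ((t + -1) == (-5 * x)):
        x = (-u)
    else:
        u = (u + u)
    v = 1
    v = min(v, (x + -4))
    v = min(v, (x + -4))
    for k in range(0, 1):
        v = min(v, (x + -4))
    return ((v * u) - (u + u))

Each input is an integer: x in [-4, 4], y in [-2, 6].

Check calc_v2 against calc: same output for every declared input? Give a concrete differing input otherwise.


The two are interchangeable: loop structure differs, min/max/abs usage differs, constant usage differs, arithmetic usage differs, statement counts differ, and every declared input agrees.
Spot check at x=-3, y=6 — calc: t=5, then u=-6, then ((t + -1) == (-5 * x)) is false, then u=-12, then v=1, then (k=-2), then v=-7, then (k=-1), then v=-7, then (k=0), then v=-7, then returns 108. calc_v2: t=5, then u=-6, then ((t + -1) == (-5 * x)) is false, then u=-12, then v=1, then v=-7, then v=-7, then (k=0), then v=-7, then returns 108. Both give 108.
Checked all 81 inputs in the declared domain: the outputs agree on every one.
verdict: equivalent


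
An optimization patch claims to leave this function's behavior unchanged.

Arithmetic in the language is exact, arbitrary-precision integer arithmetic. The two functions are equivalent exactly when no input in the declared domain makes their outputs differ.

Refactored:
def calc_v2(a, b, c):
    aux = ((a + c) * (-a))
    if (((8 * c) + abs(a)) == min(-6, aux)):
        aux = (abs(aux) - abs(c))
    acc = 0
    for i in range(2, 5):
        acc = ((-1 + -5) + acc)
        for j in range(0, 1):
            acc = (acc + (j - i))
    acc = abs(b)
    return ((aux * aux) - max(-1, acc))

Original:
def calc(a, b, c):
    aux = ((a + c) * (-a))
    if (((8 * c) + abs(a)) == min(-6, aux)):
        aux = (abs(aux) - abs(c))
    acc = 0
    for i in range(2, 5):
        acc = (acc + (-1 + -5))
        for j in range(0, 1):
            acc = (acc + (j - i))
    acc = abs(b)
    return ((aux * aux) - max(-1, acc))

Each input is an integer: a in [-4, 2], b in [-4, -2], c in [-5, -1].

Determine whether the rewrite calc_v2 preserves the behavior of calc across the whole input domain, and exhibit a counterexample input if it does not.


Reading the diff, among the changes: same computation, different form.
Tracing a=1, b=-2, c=-5: calc: aux becomes 4; next (((8 * c) + abs(a)) == min(-6, aux)) evaluates to false; next acc becomes 0; next at i=2:; next acc becomes -6; next at j=0:; next acc becomes -8; next at i=3:; next acc becomes -14; next at j=0:; next acc becomes -17; next at i=4:; next acc becomes -23; next at j=0:; next acc becomes -27; next acc becomes 2; next final value 14 | calc_v2: aux becomes 4; next (((8 * c) + abs(a)) == min(-6, aux)) evaluates to false; next acc becomes 0; next at i=2:; next acc becomes -6; next at j=0:; next acc becomes -8; next at i=3:; next acc becomes -14; next at j=0:; next acc becomes -17; next at i=4:; next acc becomes -23; next at j=0:; next acc becomes -27; next acc becomes 2; next final value 14 — matching result 14.
Every one of the 105 inputs gives matching results.
verdict: equivalent
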